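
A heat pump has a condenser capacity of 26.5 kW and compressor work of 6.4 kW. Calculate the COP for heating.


COP_hp = Q_cond / W
COP_hp = 26.5 / 6.4
COP_hp = 4.141

4.141


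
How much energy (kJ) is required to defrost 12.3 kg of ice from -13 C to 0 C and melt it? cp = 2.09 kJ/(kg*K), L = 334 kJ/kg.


Sensible heat = cp * dT = 2.09 * 13 = 27.17 kJ/kg
Total per kg = 27.17 + 334 = 361.17 kJ/kg
Q = m * total = 12.3 * 361.17
Q = 4442.4 kJ

4442.4


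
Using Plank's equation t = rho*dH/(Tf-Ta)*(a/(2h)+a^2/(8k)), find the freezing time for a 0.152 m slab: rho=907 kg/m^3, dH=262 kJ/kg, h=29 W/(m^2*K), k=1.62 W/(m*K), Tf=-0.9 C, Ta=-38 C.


dT = -0.9 - (-38) = 37.1 K
term1 = a/(2h) = 0.152/(2*29) = 0.002620689655
term2 = a^2/(8k) = 0.152^2/(8*1.62) = 0.001782716049
t = rho*dH*1000/dT * (term1 + term2)
t = 907*262*1000/37.1 * (0.002620689655 + 0.001782716049)
t = 28205 s

28205


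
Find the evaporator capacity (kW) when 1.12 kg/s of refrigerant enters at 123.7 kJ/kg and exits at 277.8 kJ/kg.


dh = 277.8 - 123.7 = 154.1 kJ/kg
Q_evap = m_dot * dh = 1.12 * 154.1
Q_evap = 172.59 kW

172.59


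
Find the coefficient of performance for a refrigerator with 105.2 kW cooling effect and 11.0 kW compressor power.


COP = Q_evap / W
COP = 105.2 / 11.0
COP = 9.564

9.564


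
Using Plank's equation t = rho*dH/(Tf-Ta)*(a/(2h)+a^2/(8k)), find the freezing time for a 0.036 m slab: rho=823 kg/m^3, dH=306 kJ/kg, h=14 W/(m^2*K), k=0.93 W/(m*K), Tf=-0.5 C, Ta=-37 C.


dT = -0.5 - (-37) = 36.5 K
term1 = a/(2h) = 0.036/(2*14) = 0.001285714286
term2 = a^2/(8k) = 0.036^2/(8*0.93) = 0.0001741935484
t = rho*dH*1000/dT * (term1 + term2)
t = 823*306*1000/36.5 * (0.001285714286 + 0.0001741935484)
t = 10073 s

10073


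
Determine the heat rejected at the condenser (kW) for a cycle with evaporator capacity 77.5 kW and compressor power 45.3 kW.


Q_cond = Q_evap + W
Q_cond = 77.5 + 45.3
Q_cond = 122.8 kW

122.8


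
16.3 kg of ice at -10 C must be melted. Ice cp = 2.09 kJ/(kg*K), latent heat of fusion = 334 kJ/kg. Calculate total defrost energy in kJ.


Sensible heat = cp * dT = 2.09 * 10 = 20.9 kJ/kg
Total per kg = 20.9 + 334 = 354.9 kJ/kg
Q = m * total = 16.3 * 354.9
Q = 5784.9 kJ

5784.9


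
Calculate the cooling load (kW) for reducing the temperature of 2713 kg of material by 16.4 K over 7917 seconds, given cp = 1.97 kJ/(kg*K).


Q = m * cp * dT / t
Q = 2713 * 1.97 * 16.4 / 7917
Q = 11.071 kW

11.071


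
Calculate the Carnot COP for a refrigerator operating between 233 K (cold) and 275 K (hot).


dT = 275 - 233 = 42 K
COP_carnot = T_cold / dT = 233 / 42
COP_carnot = 5.548

5.548


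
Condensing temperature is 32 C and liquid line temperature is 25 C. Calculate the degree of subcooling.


Subcooling = T_cond - T_liquid
Subcooling = 32 - 25
Subcooling = 7 K

7


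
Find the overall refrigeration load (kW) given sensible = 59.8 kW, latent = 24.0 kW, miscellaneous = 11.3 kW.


Q_total = Q_s + Q_l + Q_misc
Q_total = 59.8 + 24.0 + 11.3
Q_total = 95.1 kW

95.1


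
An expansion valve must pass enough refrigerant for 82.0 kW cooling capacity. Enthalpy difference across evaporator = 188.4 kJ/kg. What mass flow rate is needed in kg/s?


m_dot = Q / dh
m_dot = 82.0 / 188.4
m_dot = 0.4352 kg/s

0.4352


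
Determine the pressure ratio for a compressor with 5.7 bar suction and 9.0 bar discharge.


PR = P_high / P_low
PR = 9.0 / 5.7
PR = 1.579

1.579


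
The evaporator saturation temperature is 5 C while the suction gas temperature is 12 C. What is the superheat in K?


Superheat = T_suction - T_evap
Superheat = 12 - (5)
Superheat = 7 K

7


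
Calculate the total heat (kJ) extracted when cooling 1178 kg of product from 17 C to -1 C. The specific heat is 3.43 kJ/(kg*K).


dT = 17 - (-1) = 18 K
Q = m * cp * dT = 1178 * 3.43 * 18
Q = 72730 kJ

72730


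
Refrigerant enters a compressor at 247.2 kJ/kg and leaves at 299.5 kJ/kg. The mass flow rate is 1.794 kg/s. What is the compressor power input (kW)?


dh = 299.5 - 247.2 = 52.3 kJ/kg
W = m_dot * dh = 1.794 * 52.3 = 93.83 kW

93.83


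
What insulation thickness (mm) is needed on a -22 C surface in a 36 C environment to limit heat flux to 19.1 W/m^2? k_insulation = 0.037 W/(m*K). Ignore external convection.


dT = 36 - (-22) = 58 K
thickness = k * dT / q_max * 1000
thickness = 0.037 * 58 / 19.1 * 1000
thickness = 112.4 mm

112.4


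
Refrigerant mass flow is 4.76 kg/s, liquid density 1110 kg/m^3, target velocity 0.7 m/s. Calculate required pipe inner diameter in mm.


A = m_dot / (rho * v) = 4.76 / (1110 * 0.7) = 0.006126126126 m^2
d = sqrt(4*A/pi) * 1000
d = 88.3 mm

88.3


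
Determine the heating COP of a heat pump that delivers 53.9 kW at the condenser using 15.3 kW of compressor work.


COP_hp = Q_cond / W
COP_hp = 53.9 / 15.3
COP_hp = 3.523

3.523


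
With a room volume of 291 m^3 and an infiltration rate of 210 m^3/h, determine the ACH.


ACH = flow / volume
ACH = 210 / 291
ACH = 0.722

0.722


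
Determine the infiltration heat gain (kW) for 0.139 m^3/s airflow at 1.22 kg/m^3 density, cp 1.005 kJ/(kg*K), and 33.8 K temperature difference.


Q = V_dot * rho * cp * dT
Q = 0.139 * 1.22 * 1.005 * 33.8
Q = 5.76 kW

5.76


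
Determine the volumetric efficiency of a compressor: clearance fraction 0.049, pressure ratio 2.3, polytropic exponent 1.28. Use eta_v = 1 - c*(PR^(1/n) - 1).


PR^(1/n) = 2.3^(1/1.28) = 1.91690183
eta_v = 1 - 0.049 * (1.91690183 - 1)
eta_v = 0.9551

0.9551


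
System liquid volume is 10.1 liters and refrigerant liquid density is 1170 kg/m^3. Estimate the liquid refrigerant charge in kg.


Charge = V * rho / 1000
Charge = 10.1 * 1170 / 1000
Charge = 11.82 kg

11.82


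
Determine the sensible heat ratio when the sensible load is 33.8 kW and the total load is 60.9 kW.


SHR = Q_sensible / Q_total
SHR = 33.8 / 60.9
SHR = 0.555

0.555


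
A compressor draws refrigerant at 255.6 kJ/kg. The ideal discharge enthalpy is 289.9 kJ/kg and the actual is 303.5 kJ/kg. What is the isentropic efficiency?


dh_ideal = 289.9 - 255.6 = 34.3 kJ/kg
dh_actual = 303.5 - 255.6 = 47.9 kJ/kg
eta_s = dh_ideal / dh_actual = 34.3 / 47.9
eta_s = 0.7161

0.7161


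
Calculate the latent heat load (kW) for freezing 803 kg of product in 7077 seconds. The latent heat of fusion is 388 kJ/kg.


Q_lat = m * h_fg / t
Q_lat = 803 * 388 / 7077
Q_lat = 44.02 kW

44.02


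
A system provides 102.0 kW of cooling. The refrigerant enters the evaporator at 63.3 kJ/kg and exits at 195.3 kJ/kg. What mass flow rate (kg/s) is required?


dh = 195.3 - 63.3 = 132.0 kJ/kg
m_dot = Q / dh = 102.0 / 132.0 = 0.7727 kg/s

0.7727


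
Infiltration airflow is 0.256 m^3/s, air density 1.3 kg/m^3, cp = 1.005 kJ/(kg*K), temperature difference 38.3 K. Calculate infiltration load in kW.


Q = V_dot * rho * cp * dT
Q = 0.256 * 1.3 * 1.005 * 38.3
Q = 12.81 kW

12.81


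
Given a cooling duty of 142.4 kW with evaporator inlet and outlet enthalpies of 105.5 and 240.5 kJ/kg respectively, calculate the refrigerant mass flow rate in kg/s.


dh = 240.5 - 105.5 = 135.0 kJ/kg
m_dot = Q / dh = 142.4 / 135.0 = 1.0548 kg/s

1.0548


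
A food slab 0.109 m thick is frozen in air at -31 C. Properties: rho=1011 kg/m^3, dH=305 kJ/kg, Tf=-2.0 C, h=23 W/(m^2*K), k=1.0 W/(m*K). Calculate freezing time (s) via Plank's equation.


dT = -2.0 - (-31) = 29.0 K
term1 = a/(2h) = 0.109/(2*23) = 0.002369565217
term2 = a^2/(8k) = 0.109^2/(8*1.0) = 0.001485125
t = rho*dH*1000/dT * (term1 + term2)
t = 1011*305*1000/29.0 * (0.002369565217 + 0.001485125)
t = 40987 s

40987


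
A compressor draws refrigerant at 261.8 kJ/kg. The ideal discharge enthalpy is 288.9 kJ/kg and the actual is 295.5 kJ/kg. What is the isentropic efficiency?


dh_ideal = 288.9 - 261.8 = 27.1 kJ/kg
dh_actual = 295.5 - 261.8 = 33.7 kJ/kg
eta_s = dh_ideal / dh_actual = 27.1 / 33.7
eta_s = 0.8042

0.8042


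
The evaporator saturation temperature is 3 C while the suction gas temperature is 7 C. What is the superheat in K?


Superheat = T_suction - T_evap
Superheat = 7 - (3)
Superheat = 4 K

4


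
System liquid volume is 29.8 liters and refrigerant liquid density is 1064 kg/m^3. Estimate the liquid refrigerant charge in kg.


Charge = V * rho / 1000
Charge = 29.8 * 1064 / 1000
Charge = 31.71 kg

31.71


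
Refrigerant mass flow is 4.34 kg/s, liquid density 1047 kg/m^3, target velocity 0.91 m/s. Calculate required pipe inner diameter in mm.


A = m_dot / (rho * v) = 4.34 / (1047 * 0.91) = 0.004555139226 m^2
d = sqrt(4*A/pi) * 1000
d = 76.2 mm

76.2


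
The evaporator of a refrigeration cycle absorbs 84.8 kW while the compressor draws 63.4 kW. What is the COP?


COP = Q_evap / W
COP = 84.8 / 63.4
COP = 1.338

1.338


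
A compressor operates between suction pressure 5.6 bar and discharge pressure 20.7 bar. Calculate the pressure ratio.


PR = P_high / P_low
PR = 20.7 / 5.6
PR = 3.696

3.696


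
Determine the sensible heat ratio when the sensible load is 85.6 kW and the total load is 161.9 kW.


SHR = Q_sensible / Q_total
SHR = 85.6 / 161.9
SHR = 0.529

0.529


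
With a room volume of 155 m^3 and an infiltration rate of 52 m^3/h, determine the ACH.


ACH = flow / volume
ACH = 52 / 155
ACH = 0.335

0.335


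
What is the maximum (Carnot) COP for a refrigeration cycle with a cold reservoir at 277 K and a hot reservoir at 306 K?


dT = 306 - 277 = 29 K
COP_carnot = T_cold / dT = 277 / 29
COP_carnot = 9.552

9.552


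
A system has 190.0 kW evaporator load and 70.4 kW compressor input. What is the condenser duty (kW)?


Q_cond = Q_evap + W
Q_cond = 190.0 + 70.4
Q_cond = 260.4 kW

260.4


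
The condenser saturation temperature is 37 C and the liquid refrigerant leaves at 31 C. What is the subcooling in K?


Subcooling = T_cond - T_liquid
Subcooling = 37 - 31
Subcooling = 6 K

6


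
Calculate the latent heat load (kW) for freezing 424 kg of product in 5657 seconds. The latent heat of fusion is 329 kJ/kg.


Q_lat = m * h_fg / t
Q_lat = 424 * 329 / 5657
Q_lat = 24.66 kW

24.66


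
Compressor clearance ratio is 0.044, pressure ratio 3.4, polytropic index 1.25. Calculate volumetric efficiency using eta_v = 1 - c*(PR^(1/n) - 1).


PR^(1/n) = 3.4^(1/1.25) = 2.66184727
eta_v = 1 - 0.044 * (2.66184727 - 1)
eta_v = 0.9269

0.9269


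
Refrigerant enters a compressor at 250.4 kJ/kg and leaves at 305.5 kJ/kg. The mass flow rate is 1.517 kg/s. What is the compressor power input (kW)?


dh = 305.5 - 250.4 = 55.1 kJ/kg
W = m_dot * dh = 1.517 * 55.1 = 83.59 kW

83.59


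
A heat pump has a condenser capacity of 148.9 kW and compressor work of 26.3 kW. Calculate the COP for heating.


COP_hp = Q_cond / W
COP_hp = 148.9 / 26.3
COP_hp = 5.662

5.662


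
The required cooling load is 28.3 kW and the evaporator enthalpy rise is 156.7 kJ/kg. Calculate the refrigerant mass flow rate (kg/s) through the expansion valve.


m_dot = Q / dh
m_dot = 28.3 / 156.7
m_dot = 0.1806 kg/s

0.1806


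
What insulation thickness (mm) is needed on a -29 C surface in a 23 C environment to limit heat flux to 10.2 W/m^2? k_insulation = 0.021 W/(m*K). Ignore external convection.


dT = 23 - (-29) = 52 K
thickness = k * dT / q_max * 1000
thickness = 0.021 * 52 / 10.2 * 1000
thickness = 107.1 mm

107.1


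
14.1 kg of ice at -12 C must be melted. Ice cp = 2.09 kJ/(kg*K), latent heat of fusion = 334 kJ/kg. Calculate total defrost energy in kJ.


Sensible heat = cp * dT = 2.09 * 12 = 25.08 kJ/kg
Total per kg = 25.08 + 334 = 359.08 kJ/kg
Q = m * total = 14.1 * 359.08
Q = 5063.0 kJ

5063.0


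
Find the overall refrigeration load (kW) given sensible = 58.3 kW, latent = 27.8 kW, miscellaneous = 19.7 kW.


Q_total = Q_s + Q_l + Q_misc
Q_total = 58.3 + 27.8 + 19.7
Q_total = 105.8 kW

105.8


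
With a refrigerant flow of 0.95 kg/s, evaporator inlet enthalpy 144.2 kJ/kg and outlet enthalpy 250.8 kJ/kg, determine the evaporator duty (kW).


dh = 250.8 - 144.2 = 106.6 kJ/kg
Q_evap = m_dot * dh = 0.95 * 106.6
Q_evap = 101.27 kW

101.27


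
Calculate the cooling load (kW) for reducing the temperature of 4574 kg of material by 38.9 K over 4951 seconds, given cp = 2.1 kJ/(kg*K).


Q = m * cp * dT / t
Q = 4574 * 2.1 * 38.9 / 4951
Q = 75.47 kW

75.47


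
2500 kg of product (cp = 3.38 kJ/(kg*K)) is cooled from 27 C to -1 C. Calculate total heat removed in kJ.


dT = 27 - (-1) = 28 K
Q = m * cp * dT = 2500 * 3.38 * 28
Q = 236600 kJ

236600


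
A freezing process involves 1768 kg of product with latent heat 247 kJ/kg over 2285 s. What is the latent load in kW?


Q_lat = m * h_fg / t
Q_lat = 1768 * 247 / 2285
Q_lat = 191.11 kW

191.11


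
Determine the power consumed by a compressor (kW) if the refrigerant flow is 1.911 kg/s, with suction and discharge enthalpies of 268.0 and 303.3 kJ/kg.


dh = 303.3 - 268.0 = 35.3 kJ/kg
W = m_dot * dh = 1.911 * 35.3 = 67.46 kW

67.46


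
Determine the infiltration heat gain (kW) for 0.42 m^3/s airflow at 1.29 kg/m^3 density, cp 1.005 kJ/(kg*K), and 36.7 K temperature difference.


Q = V_dot * rho * cp * dT
Q = 0.42 * 1.29 * 1.005 * 36.7
Q = 19.983 kW

19.983


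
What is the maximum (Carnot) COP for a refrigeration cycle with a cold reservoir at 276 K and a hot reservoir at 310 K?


dT = 310 - 276 = 34 K
COP_carnot = T_cold / dT = 276 / 34
COP_carnot = 8.118

8.118


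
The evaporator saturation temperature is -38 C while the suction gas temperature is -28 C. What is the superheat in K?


Superheat = T_suction - T_evap
Superheat = -28 - (-38)
Superheat = 10 K

10


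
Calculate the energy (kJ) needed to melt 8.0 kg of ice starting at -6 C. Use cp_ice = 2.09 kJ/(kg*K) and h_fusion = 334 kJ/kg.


Sensible heat = cp * dT = 2.09 * 6 = 12.54 kJ/kg
Total per kg = 12.54 + 334 = 346.54 kJ/kg
Q = m * total = 8.0 * 346.54
Q = 2772.3 kJ

2772.3


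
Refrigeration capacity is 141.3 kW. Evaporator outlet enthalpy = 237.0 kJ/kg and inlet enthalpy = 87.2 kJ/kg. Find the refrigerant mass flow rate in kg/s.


dh = 237.0 - 87.2 = 149.8 kJ/kg
m_dot = Q / dh = 141.3 / 149.8 = 0.9433 kg/s

0.9433


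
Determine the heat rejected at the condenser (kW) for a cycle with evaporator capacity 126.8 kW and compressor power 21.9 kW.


Q_cond = Q_evap + W
Q_cond = 126.8 + 21.9
Q_cond = 148.7 kW

148.7


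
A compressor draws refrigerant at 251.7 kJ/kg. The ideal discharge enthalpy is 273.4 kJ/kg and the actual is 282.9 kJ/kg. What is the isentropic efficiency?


dh_ideal = 273.4 - 251.7 = 21.7 kJ/kg
dh_actual = 282.9 - 251.7 = 31.2 kJ/kg
eta_s = dh_ideal / dh_actual = 21.7 / 31.2
eta_s = 0.6955

0.6955


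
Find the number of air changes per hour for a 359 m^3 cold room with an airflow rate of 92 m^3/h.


ACH = flow / volume
ACH = 92 / 359
ACH = 0.256

0.256


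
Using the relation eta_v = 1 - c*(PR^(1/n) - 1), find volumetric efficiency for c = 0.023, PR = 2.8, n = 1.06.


PR^(1/n) = 2.8^(1/1.06) = 2.64147923
eta_v = 1 - 0.023 * (2.64147923 - 1)
eta_v = 0.9622

0.9622


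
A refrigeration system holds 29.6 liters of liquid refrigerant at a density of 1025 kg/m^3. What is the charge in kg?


Charge = V * rho / 1000
Charge = 29.6 * 1025 / 1000
Charge = 30.34 kg

30.34


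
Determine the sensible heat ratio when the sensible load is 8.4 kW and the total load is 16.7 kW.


SHR = Q_sensible / Q_total
SHR = 8.4 / 16.7
SHR = 0.503

0.503


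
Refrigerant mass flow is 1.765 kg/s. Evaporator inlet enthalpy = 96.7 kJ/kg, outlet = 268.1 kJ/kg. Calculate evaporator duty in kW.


dh = 268.1 - 96.7 = 171.4 kJ/kg
Q_evap = m_dot * dh = 1.765 * 171.4
Q_evap = 302.52 kW

302.52


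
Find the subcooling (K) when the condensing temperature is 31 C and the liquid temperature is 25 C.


Subcooling = T_cond - T_liquid
Subcooling = 31 - 25
Subcooling = 6 K

6


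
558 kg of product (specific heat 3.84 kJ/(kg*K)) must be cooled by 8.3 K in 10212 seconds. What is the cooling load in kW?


Q = m * cp * dT / t
Q = 558 * 3.84 * 8.3 / 10212
Q = 1.742 kW

1.742


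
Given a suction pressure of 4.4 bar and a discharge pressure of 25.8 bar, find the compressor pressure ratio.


PR = P_high / P_low
PR = 25.8 / 4.4
PR = 5.864

5.864


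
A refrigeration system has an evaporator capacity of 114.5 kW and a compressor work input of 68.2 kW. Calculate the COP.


COP = Q_evap / W
COP = 114.5 / 68.2
COP = 1.679

1.679


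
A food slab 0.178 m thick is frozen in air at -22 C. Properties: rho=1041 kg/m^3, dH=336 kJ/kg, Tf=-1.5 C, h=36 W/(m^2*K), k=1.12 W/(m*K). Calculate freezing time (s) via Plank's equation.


dT = -1.5 - (-22) = 20.5 K
term1 = a/(2h) = 0.178/(2*36) = 0.002472222222
term2 = a^2/(8k) = 0.178^2/(8*1.12) = 0.003536160714
t = rho*dH*1000/dT * (term1 + term2)
t = 1041*336*1000/20.5 * (0.002472222222 + 0.003536160714)
t = 102516 s

102516


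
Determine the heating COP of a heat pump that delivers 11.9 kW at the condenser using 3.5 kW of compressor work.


COP_hp = Q_cond / W
COP_hp = 11.9 / 3.5
COP_hp = 3.4

3.4


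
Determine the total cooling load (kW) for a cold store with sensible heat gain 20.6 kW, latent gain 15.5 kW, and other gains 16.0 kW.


Q_total = Q_s + Q_l + Q_misc
Q_total = 20.6 + 15.5 + 16.0
Q_total = 52.1 kW

52.1


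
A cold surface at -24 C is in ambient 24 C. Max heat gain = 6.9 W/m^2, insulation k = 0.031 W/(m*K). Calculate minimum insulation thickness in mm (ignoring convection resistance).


dT = 24 - (-24) = 48 K
thickness = k * dT / q_max * 1000
thickness = 0.031 * 48 / 6.9 * 1000
thickness = 215.7 mm

215.7


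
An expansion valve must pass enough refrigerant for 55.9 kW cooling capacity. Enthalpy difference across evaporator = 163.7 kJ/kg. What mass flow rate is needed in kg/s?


m_dot = Q / dh
m_dot = 55.9 / 163.7
m_dot = 0.3415 kg/s

0.3415


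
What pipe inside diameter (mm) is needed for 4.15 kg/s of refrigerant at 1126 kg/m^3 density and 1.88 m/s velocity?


A = m_dot / (rho * v) = 4.15 / (1126 * 1.88) = 0.001960432334 m^2
d = sqrt(4*A/pi) * 1000
d = 50.0 mm

50.0


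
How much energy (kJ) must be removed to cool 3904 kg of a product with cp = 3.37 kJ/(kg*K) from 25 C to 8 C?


dT = 25 - (8) = 17 K
Q = m * cp * dT = 3904 * 3.37 * 17
Q = 223660 kJ

223660


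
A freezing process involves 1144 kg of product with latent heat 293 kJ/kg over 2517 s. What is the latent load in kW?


Q_lat = m * h_fg / t
Q_lat = 1144 * 293 / 2517
Q_lat = 133.17 kW

133.17


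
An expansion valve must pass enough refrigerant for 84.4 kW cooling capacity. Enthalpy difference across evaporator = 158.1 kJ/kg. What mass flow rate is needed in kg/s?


m_dot = Q / dh
m_dot = 84.4 / 158.1
m_dot = 0.5338 kg/s

0.5338


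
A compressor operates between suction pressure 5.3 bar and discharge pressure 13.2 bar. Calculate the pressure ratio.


PR = P_high / P_low
PR = 13.2 / 5.3
PR = 2.491

2.491


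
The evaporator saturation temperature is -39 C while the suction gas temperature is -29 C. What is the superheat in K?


Superheat = T_suction - T_evap
Superheat = -29 - (-39)
Superheat = 10 K

10


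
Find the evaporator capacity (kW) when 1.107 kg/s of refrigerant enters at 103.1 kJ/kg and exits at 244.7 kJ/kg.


dh = 244.7 - 103.1 = 141.6 kJ/kg
Q_evap = m_dot * dh = 1.107 * 141.6
Q_evap = 156.75 kW

156.75


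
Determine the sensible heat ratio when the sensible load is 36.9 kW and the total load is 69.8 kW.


SHR = Q_sensible / Q_total
SHR = 36.9 / 69.8
SHR = 0.529

0.529


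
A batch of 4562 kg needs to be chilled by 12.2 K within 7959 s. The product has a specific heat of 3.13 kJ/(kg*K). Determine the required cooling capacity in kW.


Q = m * cp * dT / t
Q = 4562 * 3.13 * 12.2 / 7959
Q = 21.888 kW

21.888


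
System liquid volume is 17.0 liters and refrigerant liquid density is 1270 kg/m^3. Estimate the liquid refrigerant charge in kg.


Charge = V * rho / 1000
Charge = 17.0 * 1270 / 1000
Charge = 21.59 kg

21.59


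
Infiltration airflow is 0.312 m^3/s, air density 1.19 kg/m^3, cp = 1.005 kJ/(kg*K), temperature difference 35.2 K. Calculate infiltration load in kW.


Q = V_dot * rho * cp * dT
Q = 0.312 * 1.19 * 1.005 * 35.2
Q = 13.134 kW

13.134


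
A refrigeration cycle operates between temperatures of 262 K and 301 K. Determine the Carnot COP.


dT = 301 - 262 = 39 K
COP_carnot = T_cold / dT = 262 / 39
COP_carnot = 6.718

6.718


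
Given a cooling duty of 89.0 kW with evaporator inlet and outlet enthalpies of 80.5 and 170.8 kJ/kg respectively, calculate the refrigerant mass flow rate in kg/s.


dh = 170.8 - 80.5 = 90.3 kJ/kg
m_dot = Q / dh = 89.0 / 90.3 = 0.9856 kg/s

0.9856


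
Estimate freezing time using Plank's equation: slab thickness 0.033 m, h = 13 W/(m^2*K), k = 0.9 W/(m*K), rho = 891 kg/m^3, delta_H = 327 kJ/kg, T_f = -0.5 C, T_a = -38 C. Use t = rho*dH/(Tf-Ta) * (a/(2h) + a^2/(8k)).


dT = -0.5 - (-38) = 37.5 K
term1 = a/(2h) = 0.033/(2*13) = 0.001269230769
term2 = a^2/(8k) = 0.033^2/(8*0.9) = 0.00015125
t = rho*dH*1000/dT * (term1 + term2)
t = 891*327*1000/37.5 * (0.001269230769 + 0.00015125)
t = 11036 s

11036


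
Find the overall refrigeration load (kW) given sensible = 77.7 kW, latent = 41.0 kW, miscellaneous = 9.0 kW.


Q_total = Q_s + Q_l + Q_misc
Q_total = 77.7 + 41.0 + 9.0
Q_total = 127.7 kW

127.7


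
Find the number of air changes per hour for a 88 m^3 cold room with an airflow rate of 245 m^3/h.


ACH = flow / volume
ACH = 245 / 88
ACH = 2.784

2.784


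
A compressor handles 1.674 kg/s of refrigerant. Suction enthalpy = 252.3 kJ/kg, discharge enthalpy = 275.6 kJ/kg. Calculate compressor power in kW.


dh = 275.6 - 252.3 = 23.3 kJ/kg
W = m_dot * dh = 1.674 * 23.3 = 39.0 kW

39.0


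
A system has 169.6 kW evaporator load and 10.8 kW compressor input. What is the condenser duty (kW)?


Q_cond = Q_evap + W
Q_cond = 169.6 + 10.8
Q_cond = 180.4 kW

180.4


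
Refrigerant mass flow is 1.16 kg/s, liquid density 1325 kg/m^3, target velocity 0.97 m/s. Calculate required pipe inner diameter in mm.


A = m_dot / (rho * v) = 1.16 / (1325 * 0.97) = 0.0009025481424 m^2
d = sqrt(4*A/pi) * 1000
d = 33.9 mm

33.9


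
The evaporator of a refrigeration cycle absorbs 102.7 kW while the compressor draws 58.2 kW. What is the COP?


COP = Q_evap / W
COP = 102.7 / 58.2
COP = 1.765

1.765


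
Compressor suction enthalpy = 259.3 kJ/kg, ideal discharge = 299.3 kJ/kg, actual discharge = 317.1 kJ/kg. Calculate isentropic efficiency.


dh_ideal = 299.3 - 259.3 = 40.0 kJ/kg
dh_actual = 317.1 - 259.3 = 57.8 kJ/kg
eta_s = dh_ideal / dh_actual = 40.0 / 57.8
eta_s = 0.692

0.692


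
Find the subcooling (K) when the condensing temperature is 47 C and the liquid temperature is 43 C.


Subcooling = T_cond - T_liquid
Subcooling = 47 - 43
Subcooling = 4 K

4


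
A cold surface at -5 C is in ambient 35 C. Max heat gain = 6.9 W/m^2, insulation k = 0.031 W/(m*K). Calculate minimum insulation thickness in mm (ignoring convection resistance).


dT = 35 - (-5) = 40 K
thickness = k * dT / q_max * 1000
thickness = 0.031 * 40 / 6.9 * 1000
thickness = 179.7 mm

179.7


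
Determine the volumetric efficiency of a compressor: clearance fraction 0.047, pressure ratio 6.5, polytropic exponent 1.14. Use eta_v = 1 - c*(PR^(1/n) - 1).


PR^(1/n) = 6.5^(1/1.14) = 5.16513755
eta_v = 1 - 0.047 * (5.16513755 - 1)
eta_v = 0.8042

0.8042


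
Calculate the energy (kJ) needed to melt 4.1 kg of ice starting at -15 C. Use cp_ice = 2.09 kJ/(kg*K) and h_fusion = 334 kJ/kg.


Sensible heat = cp * dT = 2.09 * 15 = 31.35 kJ/kg
Total per kg = 31.35 + 334 = 365.35 kJ/kg
Q = m * total = 4.1 * 365.35
Q = 1497.9 kJ

1497.9


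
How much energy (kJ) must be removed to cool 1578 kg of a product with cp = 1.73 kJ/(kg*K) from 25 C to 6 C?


dT = 25 - (6) = 19 K
Q = m * cp * dT = 1578 * 1.73 * 19
Q = 51869 kJ

51869


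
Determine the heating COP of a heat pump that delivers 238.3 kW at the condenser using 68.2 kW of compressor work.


COP_hp = Q_cond / W
COP_hp = 238.3 / 68.2
COP_hp = 3.494

3.494


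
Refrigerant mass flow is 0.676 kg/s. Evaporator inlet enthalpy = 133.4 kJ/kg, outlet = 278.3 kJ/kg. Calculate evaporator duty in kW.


dh = 278.3 - 133.4 = 144.9 kJ/kg
Q_evap = m_dot * dh = 0.676 * 144.9
Q_evap = 97.95 kW

97.95


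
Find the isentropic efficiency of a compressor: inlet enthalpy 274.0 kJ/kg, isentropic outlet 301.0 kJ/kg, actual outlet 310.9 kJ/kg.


dh_ideal = 301.0 - 274.0 = 27.0 kJ/kg
dh_actual = 310.9 - 274.0 = 36.9 kJ/kg
eta_s = dh_ideal / dh_actual = 27.0 / 36.9
eta_s = 0.7317

0.7317


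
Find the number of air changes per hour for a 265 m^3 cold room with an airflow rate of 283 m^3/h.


ACH = flow / volume
ACH = 283 / 265
ACH = 1.068

1.068


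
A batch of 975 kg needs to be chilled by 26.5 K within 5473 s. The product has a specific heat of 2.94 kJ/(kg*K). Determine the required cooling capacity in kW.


Q = m * cp * dT / t
Q = 975 * 2.94 * 26.5 / 5473
Q = 13.879 kW

13.879


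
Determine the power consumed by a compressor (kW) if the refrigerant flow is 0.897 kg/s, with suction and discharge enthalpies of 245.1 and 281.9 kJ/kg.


dh = 281.9 - 245.1 = 36.8 kJ/kg
W = m_dot * dh = 0.897 * 36.8 = 33.01 kW

33.01


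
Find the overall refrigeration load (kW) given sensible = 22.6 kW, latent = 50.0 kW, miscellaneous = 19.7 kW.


Q_total = Q_s + Q_l + Q_misc
Q_total = 22.6 + 50.0 + 19.7
Q_total = 92.3 kW

92.3


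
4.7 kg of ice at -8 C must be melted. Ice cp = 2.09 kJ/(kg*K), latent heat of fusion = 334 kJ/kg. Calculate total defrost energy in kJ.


Sensible heat = cp * dT = 2.09 * 8 = 16.72 kJ/kg
Total per kg = 16.72 + 334 = 350.72 kJ/kg
Q = m * total = 4.7 * 350.72
Q = 1648.4 kJ

1648.4


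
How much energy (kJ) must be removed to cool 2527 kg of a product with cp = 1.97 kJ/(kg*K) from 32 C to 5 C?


dT = 32 - (5) = 27 K
Q = m * cp * dT = 2527 * 1.97 * 27
Q = 134411 kJ

134411


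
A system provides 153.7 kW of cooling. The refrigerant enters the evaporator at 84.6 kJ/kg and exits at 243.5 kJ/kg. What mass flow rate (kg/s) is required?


dh = 243.5 - 84.6 = 158.9 kJ/kg
m_dot = Q / dh = 153.7 / 158.9 = 0.9673 kg/s

0.9673


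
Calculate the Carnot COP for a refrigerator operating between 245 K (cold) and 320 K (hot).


dT = 320 - 245 = 75 K
COP_carnot = T_cold / dT = 245 / 75
COP_carnot = 3.267

3.267


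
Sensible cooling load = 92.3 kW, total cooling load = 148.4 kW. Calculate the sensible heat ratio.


SHR = Q_sensible / Q_total
SHR = 92.3 / 148.4
SHR = 0.622

0.622


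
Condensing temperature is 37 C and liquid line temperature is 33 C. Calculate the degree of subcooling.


Subcooling = T_cond - T_liquid
Subcooling = 37 - 33
Subcooling = 4 K

4


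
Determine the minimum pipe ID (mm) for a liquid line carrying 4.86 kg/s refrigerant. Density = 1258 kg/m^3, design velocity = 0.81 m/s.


A = m_dot / (rho * v) = 4.86 / (1258 * 0.81) = 0.004769475358 m^2
d = sqrt(4*A/pi) * 1000
d = 77.9 mm

77.9


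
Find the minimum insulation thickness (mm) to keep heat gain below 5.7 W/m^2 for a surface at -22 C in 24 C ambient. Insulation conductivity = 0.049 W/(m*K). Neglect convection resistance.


dT = 24 - (-22) = 46 K
thickness = k * dT / q_max * 1000
thickness = 0.049 * 46 / 5.7 * 1000
thickness = 395.4 mm

395.4


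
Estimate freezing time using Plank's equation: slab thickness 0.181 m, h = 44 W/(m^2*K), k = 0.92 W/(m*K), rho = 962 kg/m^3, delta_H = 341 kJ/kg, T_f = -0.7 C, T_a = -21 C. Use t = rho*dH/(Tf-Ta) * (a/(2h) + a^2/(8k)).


dT = -0.7 - (-21) = 20.3 K
term1 = a/(2h) = 0.181/(2*44) = 0.002056818182
term2 = a^2/(8k) = 0.181^2/(8*0.92) = 0.004451222826
t = rho*dH*1000/dT * (term1 + term2)
t = 962*341*1000/20.3 * (0.002056818182 + 0.004451222826)
t = 105168 s

105168


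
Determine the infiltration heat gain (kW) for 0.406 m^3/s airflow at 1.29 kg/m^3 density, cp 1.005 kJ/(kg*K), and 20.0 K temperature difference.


Q = V_dot * rho * cp * dT
Q = 0.406 * 1.29 * 1.005 * 20.0
Q = 10.527 kW

10.527


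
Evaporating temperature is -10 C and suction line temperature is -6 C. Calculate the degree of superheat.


Superheat = T_suction - T_evap
Superheat = -6 - (-10)
Superheat = 4 K

4


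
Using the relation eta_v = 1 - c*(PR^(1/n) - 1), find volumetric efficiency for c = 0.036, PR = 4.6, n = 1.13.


PR^(1/n) = 4.6^(1/1.13) = 3.85932502
eta_v = 1 - 0.036 * (3.85932502 - 1)
eta_v = 0.8971

0.8971


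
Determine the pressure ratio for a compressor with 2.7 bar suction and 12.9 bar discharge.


PR = P_high / P_low
PR = 12.9 / 2.7
PR = 4.778

4.778


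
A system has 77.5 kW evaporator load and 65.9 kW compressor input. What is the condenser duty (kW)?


Q_cond = Q_evap + W
Q_cond = 77.5 + 65.9
Q_cond = 143.4 kW

143.4


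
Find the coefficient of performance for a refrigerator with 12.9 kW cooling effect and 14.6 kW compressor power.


COP = Q_evap / W
COP = 12.9 / 14.6
COP = 0.884

0.884


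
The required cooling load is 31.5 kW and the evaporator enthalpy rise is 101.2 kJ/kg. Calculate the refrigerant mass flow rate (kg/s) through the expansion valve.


m_dot = Q / dh
m_dot = 31.5 / 101.2
m_dot = 0.3113 kg/s

0.3113


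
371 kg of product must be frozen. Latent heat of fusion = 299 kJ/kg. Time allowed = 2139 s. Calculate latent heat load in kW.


Q_lat = m * h_fg / t
Q_lat = 371 * 299 / 2139
Q_lat = 51.86 kW

51.86


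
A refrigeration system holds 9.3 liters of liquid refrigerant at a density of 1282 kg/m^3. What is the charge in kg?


Charge = V * rho / 1000
Charge = 9.3 * 1282 / 1000
Charge = 11.92 kg

11.92


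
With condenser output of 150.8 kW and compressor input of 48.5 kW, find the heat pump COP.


COP_hp = Q_cond / W
COP_hp = 150.8 / 48.5
COP_hp = 3.109

3.109


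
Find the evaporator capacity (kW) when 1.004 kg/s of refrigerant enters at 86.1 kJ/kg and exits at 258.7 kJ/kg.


dh = 258.7 - 86.1 = 172.6 kJ/kg
Q_evap = m_dot * dh = 1.004 * 172.6
Q_evap = 173.29 kW

173.29


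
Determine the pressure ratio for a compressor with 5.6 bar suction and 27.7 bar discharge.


PR = P_high / P_low
PR = 27.7 / 5.6
PR = 4.946

4.946


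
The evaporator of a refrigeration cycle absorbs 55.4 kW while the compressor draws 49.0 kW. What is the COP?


COP = Q_evap / W
COP = 55.4 / 49.0
COP = 1.131

1.131


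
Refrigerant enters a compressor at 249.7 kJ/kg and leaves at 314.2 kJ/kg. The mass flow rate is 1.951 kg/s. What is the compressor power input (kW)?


dh = 314.2 - 249.7 = 64.5 kJ/kg
W = m_dot * dh = 1.951 * 64.5 = 125.84 kW

125.84


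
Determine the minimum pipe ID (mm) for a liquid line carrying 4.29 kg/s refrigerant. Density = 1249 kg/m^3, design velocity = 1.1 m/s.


A = m_dot / (rho * v) = 4.29 / (1249 * 1.1) = 0.003122497998 m^2
d = sqrt(4*A/pi) * 1000
d = 63.1 mm

63.1


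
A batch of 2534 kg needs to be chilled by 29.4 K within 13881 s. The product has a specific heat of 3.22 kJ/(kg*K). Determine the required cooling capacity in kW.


Q = m * cp * dT / t
Q = 2534 * 3.22 * 29.4 / 13881
Q = 17.282 kW

17.282


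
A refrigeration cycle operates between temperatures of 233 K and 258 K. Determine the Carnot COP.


dT = 258 - 233 = 25 K
COP_carnot = T_cold / dT = 233 / 25
COP_carnot = 9.32

9.32


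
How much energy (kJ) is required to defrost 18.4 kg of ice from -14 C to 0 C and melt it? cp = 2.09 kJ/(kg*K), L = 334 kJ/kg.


Sensible heat = cp * dT = 2.09 * 14 = 29.26 kJ/kg
Total per kg = 29.26 + 334 = 363.26 kJ/kg
Q = m * total = 18.4 * 363.26
Q = 6684.0 kJ

6684.0


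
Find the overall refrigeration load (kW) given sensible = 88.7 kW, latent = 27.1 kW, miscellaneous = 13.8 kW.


Q_total = Q_s + Q_l + Q_misc
Q_total = 88.7 + 27.1 + 13.8
Q_total = 129.6 kW

129.6


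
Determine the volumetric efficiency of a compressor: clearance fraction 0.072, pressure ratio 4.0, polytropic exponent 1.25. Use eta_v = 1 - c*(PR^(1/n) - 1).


PR^(1/n) = 4.0^(1/1.25) = 3.03143313
eta_v = 1 - 0.072 * (3.03143313 - 1)
eta_v = 0.8537

0.8537


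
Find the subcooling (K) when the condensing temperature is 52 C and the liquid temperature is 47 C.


Subcooling = T_cond - T_liquid
Subcooling = 52 - 47
Subcooling = 5 K

5


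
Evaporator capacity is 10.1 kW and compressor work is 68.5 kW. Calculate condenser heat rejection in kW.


Q_cond = Q_evap + W
Q_cond = 10.1 + 68.5
Q_cond = 78.6 kW

78.6


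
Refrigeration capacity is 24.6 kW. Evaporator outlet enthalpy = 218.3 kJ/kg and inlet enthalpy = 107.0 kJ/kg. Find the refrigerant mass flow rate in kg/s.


dh = 218.3 - 107.0 = 111.3 kJ/kg
m_dot = Q / dh = 24.6 / 111.3 = 0.221 kg/s

0.221


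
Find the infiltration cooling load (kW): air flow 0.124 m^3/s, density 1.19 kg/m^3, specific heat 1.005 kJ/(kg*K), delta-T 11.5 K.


Q = V_dot * rho * cp * dT
Q = 0.124 * 1.19 * 1.005 * 11.5
Q = 1.705 kW

1.705


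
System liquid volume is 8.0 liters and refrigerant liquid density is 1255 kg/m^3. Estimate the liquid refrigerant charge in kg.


Charge = V * rho / 1000
Charge = 8.0 * 1255 / 1000
Charge = 10.04 kg

10.04


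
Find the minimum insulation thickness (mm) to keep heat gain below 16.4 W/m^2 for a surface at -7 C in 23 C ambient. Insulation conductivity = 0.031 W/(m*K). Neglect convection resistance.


dT = 23 - (-7) = 30 K
thickness = k * dT / q_max * 1000
thickness = 0.031 * 30 / 16.4 * 1000
thickness = 56.7 mm

56.7


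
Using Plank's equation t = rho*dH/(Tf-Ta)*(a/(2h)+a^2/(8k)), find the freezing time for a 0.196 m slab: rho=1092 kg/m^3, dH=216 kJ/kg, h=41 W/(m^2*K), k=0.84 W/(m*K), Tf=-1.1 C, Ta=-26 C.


dT = -1.1 - (-26) = 24.9 K
term1 = a/(2h) = 0.196/(2*41) = 0.002390243902
term2 = a^2/(8k) = 0.196^2/(8*0.84) = 0.005716666667
t = rho*dH*1000/dT * (term1 + term2)
t = 1092*216*1000/24.9 * (0.002390243902 + 0.005716666667)
t = 76795 s

76795


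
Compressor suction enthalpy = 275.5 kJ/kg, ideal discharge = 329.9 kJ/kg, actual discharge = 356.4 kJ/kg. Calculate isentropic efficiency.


dh_ideal = 329.9 - 275.5 = 54.4 kJ/kg
dh_actual = 356.4 - 275.5 = 80.9 kJ/kg
eta_s = dh_ideal / dh_actual = 54.4 / 80.9
eta_s = 0.6724

0.6724


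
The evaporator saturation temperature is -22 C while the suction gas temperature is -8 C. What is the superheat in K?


Superheat = T_suction - T_evap
Superheat = -8 - (-22)
Superheat = 14 K

14


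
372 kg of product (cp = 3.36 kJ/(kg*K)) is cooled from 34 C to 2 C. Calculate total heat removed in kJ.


dT = 34 - (2) = 32 K
Q = m * cp * dT = 372 * 3.36 * 32
Q = 39997 kJ

39997


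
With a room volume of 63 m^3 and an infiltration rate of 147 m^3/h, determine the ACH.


ACH = flow / volume
ACH = 147 / 63
ACH = 2.333

2.333


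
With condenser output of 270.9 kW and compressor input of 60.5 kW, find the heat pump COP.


COP_hp = Q_cond / W
COP_hp = 270.9 / 60.5
COP_hp = 4.478

4.478


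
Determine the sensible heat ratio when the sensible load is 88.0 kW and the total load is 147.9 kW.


SHR = Q_sensible / Q_total
SHR = 88.0 / 147.9
SHR = 0.595

0.595


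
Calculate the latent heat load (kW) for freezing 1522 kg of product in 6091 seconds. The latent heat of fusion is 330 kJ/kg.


Q_lat = m * h_fg / t
Q_lat = 1522 * 330 / 6091
Q_lat = 82.46 kW

82.46


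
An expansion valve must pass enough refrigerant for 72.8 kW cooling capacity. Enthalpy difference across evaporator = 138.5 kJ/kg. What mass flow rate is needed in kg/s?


m_dot = Q / dh
m_dot = 72.8 / 138.5
m_dot = 0.5256 kg/s

0.5256


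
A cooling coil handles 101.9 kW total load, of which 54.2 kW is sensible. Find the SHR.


SHR = Q_sensible / Q_total
SHR = 54.2 / 101.9
SHR = 0.532

0.532


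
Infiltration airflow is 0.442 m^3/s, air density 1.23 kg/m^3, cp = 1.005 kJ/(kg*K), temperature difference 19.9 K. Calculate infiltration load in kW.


Q = V_dot * rho * cp * dT
Q = 0.442 * 1.23 * 1.005 * 19.9
Q = 10.873 kW

10.873


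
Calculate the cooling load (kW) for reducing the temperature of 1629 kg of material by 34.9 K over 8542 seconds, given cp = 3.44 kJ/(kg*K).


Q = m * cp * dT / t
Q = 1629 * 3.44 * 34.9 / 8542
Q = 22.895 kW

22.895


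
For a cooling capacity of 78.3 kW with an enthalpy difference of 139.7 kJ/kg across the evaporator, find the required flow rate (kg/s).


m_dot = Q / dh
m_dot = 78.3 / 139.7
m_dot = 0.5605 kg/s

0.5605


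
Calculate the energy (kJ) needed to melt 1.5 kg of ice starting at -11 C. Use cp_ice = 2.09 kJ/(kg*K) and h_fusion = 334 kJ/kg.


Sensible heat = cp * dT = 2.09 * 11 = 22.99 kJ/kg
Total per kg = 22.99 + 334 = 356.99 kJ/kg
Q = m * total = 1.5 * 356.99
Q = 535.5 kJ

535.5


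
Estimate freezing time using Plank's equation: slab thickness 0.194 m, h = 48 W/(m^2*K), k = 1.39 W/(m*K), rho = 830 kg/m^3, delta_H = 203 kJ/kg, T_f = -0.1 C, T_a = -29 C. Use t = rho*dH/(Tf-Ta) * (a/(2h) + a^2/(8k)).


dT = -0.1 - (-29) = 28.9 K
term1 = a/(2h) = 0.194/(2*48) = 0.002020833333
term2 = a^2/(8k) = 0.194^2/(8*1.39) = 0.003384532374
t = rho*dH*1000/dT * (term1 + term2)
t = 830*203*1000/28.9 * (0.002020833333 + 0.003384532374)
t = 31514 s

31514


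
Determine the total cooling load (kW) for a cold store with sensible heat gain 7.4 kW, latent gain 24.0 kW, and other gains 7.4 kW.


Q_total = Q_s + Q_l + Q_misc
Q_total = 7.4 + 24.0 + 7.4
Q_total = 38.8 kW

38.8


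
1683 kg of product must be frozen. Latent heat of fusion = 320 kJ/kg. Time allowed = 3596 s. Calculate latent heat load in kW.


Q_lat = m * h_fg / t
Q_lat = 1683 * 320 / 3596
Q_lat = 149.77 kW

149.77


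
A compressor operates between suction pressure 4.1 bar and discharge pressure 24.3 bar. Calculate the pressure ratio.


PR = P_high / P_low
PR = 24.3 / 4.1
PR = 5.927

5.927


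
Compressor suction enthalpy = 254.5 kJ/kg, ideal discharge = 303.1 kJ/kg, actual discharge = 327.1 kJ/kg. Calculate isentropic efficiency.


dh_ideal = 303.1 - 254.5 = 48.6 kJ/kg
dh_actual = 327.1 - 254.5 = 72.6 kJ/kg
eta_s = dh_ideal / dh_actual = 48.6 / 72.6
eta_s = 0.6694

0.6694


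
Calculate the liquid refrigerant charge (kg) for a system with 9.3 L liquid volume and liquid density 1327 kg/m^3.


Charge = V * rho / 1000
Charge = 9.3 * 1327 / 1000
Charge = 12.34 kg

12.34


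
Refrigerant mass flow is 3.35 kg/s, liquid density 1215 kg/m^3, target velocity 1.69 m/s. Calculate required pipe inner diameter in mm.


A = m_dot / (rho * v) = 3.35 / (1215 * 1.69) = 0.001631480264 m^2
d = sqrt(4*A/pi) * 1000
d = 45.6 mm

45.6


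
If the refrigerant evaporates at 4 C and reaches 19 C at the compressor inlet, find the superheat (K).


Superheat = T_suction - T_evap
Superheat = 19 - (4)
Superheat = 15 K

15


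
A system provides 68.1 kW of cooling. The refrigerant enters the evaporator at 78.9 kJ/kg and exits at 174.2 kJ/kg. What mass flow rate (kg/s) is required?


dh = 174.2 - 78.9 = 95.3 kJ/kg
m_dot = Q / dh = 68.1 / 95.3 = 0.7146 kg/s

0.7146


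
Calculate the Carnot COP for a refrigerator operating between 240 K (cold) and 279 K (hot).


dT = 279 - 240 = 39 K
COP_carnot = T_cold / dT = 240 / 39
COP_carnot = 6.154

6.154


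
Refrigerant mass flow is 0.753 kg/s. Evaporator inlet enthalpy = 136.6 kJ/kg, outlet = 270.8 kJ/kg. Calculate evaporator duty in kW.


dh = 270.8 - 136.6 = 134.2 kJ/kg
Q_evap = m_dot * dh = 0.753 * 134.2
Q_evap = 101.05 kW

101.05


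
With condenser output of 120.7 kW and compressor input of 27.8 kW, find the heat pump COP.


COP_hp = Q_cond / W
COP_hp = 120.7 / 27.8
COP_hp = 4.342

4.342


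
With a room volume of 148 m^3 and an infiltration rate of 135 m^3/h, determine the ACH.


ACH = flow / volume
ACH = 135 / 148
ACH = 0.912

0.912
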